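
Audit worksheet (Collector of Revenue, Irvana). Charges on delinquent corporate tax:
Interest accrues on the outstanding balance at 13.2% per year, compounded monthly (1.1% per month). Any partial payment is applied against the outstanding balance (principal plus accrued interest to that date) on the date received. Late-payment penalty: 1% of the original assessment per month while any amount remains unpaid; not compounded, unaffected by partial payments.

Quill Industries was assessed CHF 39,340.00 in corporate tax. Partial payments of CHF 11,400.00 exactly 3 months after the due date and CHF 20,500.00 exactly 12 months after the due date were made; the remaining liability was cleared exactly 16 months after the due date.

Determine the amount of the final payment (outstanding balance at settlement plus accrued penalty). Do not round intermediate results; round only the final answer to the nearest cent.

Balance at month 3: CHF 39,340.0000 × (1 + 0.011)^3 = CHF 40,652.5528…
After CHF 11,400.00 payment: CHF 40,652.5528… − CHF 11,400.00 = CHF 29,252.5528…
Balance at month 12: CHF 29,252.5528… × (1 + 0.011)^9 = CHF 32,279.3047…
After CHF 20,500.00 payment: CHF 32,279.3047… − CHF 20,500.00 = CHF 11,779.3047…
Balance at month 16: CHF 11,779.3047… × (1 + 0.011)^4 = CHF 12,306.2088…
Penalty: 16 × 1% × CHF 39,340.00 = CHF 6,294.40
Final settlement = outstanding balance + penalty = CHF 12,306.2088… + CHF 6,294.40 = CHF 18,600.61

CHF 18,600.61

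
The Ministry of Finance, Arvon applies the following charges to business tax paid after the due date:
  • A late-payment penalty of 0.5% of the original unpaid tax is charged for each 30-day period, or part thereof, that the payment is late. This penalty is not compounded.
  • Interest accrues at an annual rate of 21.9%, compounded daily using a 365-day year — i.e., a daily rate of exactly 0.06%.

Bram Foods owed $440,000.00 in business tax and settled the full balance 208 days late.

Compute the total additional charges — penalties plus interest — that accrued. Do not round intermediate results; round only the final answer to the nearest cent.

Penalty periods: ⌈208/30⌉ = 7; penalty = 7 × 0.5% × $440,000.00 = $15,400.00
Interest: $440,000.00 × ((1 + 0.0006)^208 − 1) = $440,000.00 × 0.13287945… = $58,466.9568…
Penalties + interest = $15,400.0000 + $58,466.9568… = $73,866.96

$73,866.96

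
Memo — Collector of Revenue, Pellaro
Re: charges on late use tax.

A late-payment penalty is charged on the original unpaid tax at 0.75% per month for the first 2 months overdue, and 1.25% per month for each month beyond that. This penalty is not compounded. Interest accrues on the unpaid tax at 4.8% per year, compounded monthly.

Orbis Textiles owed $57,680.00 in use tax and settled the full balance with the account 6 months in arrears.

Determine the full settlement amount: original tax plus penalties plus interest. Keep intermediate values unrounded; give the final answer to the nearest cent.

$62,827.44

Penalty, months 1–2: 2 × 0.75% × $57,680.00 = $865.20
Penalty, months 3–6: 4 × 1.25% × $57,680.00 = $2,884.00
Interest (4.8%/yr ÷ 12 = 0.4%/month): $57,680.00 × ((1 + 0.004)^6 − 1) = $1,398.2373…
Total = $57,680.00 + $3,749.2000 + $1,398.2373… = $62,827.44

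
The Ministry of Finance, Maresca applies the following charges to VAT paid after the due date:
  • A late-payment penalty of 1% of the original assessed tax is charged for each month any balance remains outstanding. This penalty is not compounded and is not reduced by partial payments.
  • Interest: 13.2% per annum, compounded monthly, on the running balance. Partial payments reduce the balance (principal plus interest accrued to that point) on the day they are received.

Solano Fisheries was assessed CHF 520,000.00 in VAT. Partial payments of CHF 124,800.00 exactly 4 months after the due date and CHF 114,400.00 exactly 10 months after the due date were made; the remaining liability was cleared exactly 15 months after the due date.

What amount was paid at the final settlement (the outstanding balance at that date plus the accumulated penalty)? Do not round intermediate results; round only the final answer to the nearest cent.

Monthly rate = 13.2% ÷ 12 = 1.1%
Balance at month 4: CHF 520,000.0000 × (1 + 0.011)^4 = CHF 543,260.2961…
After CHF 124,800.00 payment: CHF 543,260.2961… − CHF 124,800.00 = CHF 418,460.2961…
Balance at month 10: CHF 418,460.2961… × (1 + 0.011)^6 = CHF 446,849.4128…
After CHF 114,400.00 payment: CHF 446,849.4128… − CHF 114,400.00 = CHF 332,449.4128…
Balance at month 15: CHF 332,449.4128… × (1 + 0.011)^5 = CHF 351,140.8436…
Penalty: 15 × 1% × CHF 520,000.00 = CHF 78,000.00
Final settlement = outstanding balance + penalty = CHF 351,140.8436… + CHF 78,000.00 = CHF 429,140.84

CHF 429,140.84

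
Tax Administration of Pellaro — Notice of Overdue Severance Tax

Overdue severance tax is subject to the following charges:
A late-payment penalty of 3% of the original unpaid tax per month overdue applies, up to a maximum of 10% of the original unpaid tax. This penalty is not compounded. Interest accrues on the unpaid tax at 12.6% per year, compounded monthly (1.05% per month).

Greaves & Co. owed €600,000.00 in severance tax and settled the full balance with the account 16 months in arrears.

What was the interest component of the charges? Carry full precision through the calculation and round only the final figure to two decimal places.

Interest: €600,000.00 × ((1 + 0.0105)^16 − 1) = €600,000.00 × 0.1819010… = €109,140.5764…

€109,140.58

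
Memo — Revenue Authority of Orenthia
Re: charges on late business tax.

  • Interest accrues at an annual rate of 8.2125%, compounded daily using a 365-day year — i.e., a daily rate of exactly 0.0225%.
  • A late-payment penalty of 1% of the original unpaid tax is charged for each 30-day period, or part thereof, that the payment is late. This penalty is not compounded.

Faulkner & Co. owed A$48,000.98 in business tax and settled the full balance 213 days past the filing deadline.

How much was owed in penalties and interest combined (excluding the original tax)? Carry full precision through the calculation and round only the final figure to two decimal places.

Penalty periods: ⌈213/30⌉ = 8; penalty = 8 × 1% × A$48,000.98 = A$3,840.08…
Interest: A$48,000.98 × ((1 + 0.000225)^213 − 1) = A$48,000.98 × 0.04908632… = A$2,356.1912…
Penalties + interest = A$3,840.0784 + A$2,356.1912… = A$6,196.27

A$6,196.27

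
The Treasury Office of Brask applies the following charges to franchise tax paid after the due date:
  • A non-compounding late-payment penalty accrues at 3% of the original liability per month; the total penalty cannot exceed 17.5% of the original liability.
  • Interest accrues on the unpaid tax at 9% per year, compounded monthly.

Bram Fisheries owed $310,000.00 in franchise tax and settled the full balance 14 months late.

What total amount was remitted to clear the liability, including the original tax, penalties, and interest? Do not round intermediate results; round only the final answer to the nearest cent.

$398,435.41

Penalty (uncapped): 14 × 3% × $310,000.00 = $130,200.00; cap = 17.5% × $310,000.00 = $54,250.00 → penalty = $54,250.00
Interest (9%/yr ÷ 12 = 0.75%/month): $310,000.00 × ((1 + 0.0075)^14 − 1) = $34,185.4136…
Total = $310,000.00 + $54,250.0000 + $34,185.4136… = $398,435.41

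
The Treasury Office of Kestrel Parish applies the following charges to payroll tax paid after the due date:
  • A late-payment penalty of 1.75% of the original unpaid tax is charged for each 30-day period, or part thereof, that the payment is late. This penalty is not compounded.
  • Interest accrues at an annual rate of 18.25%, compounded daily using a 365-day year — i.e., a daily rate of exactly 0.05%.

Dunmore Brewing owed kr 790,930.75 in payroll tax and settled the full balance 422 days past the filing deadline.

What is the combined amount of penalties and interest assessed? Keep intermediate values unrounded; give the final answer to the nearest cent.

Penalty periods: ⌈422/30⌉ = 15; penalty = 15 × 1.75% × kr 790,930.75 = kr 207,619.32…
Interest: kr 790,930.75 × ((1 + 0.0005)^422 − 1) = kr 790,930.75 × 0.23484724… = kr 185,747.9012…
Penalties + interest = kr 207,619.3219… + kr 185,747.9012… = kr 393,367.22

kr 393,367.22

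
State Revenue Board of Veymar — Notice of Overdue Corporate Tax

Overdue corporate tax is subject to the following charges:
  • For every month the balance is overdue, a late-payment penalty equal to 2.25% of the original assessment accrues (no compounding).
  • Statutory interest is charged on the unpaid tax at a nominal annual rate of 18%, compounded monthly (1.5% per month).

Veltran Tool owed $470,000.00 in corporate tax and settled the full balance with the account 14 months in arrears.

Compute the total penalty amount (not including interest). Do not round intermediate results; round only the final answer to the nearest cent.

$148,050.00

Late-payment penalty: 14 × 2.25% × $470,000.00 = $148,050.00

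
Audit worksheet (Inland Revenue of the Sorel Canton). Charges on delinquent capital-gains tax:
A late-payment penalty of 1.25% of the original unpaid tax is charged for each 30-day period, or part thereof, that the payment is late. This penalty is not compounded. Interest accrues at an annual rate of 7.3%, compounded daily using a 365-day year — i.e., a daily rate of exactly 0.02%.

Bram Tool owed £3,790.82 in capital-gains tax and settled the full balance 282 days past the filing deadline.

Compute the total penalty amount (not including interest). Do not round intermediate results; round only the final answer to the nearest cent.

Penalty periods: ⌈282/30⌉ = 10; penalty = 10 × 1.25% × £3,790.82 = £473.85…

£473.85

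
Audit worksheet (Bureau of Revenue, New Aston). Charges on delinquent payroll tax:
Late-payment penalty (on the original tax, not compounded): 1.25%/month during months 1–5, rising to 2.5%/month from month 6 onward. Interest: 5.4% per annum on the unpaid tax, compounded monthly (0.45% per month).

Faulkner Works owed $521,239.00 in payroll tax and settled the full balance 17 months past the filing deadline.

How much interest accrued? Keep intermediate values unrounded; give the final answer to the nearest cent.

$41,343.09

Interest: $521,239.00 × ((1 + 0.0045)^17 − 1) = $521,239.00 × 0.0793170… = $41,343.0890…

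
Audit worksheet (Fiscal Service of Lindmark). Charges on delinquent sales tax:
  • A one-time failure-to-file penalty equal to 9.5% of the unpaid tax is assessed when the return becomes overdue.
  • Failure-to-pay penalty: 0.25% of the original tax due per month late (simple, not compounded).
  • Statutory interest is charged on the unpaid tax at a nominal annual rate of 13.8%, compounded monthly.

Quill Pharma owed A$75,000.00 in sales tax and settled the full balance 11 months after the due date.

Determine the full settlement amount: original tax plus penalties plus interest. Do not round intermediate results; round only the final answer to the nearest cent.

Failure-to-file penalty: 9.5% × A$75,000.00 = A$7,125.00
Failure-to-pay penalty: 11 × 0.25% × A$75,000.00 = A$2,062.50
Interest (13.8%/yr ÷ 12 = 1.15%/month): A$75,000.00 × ((1 + 0.0115)^11 − 1) = A$10,052.2920…
Total = A$75,000.00 + A$9,187.5000 + A$10,052.2920… = A$94,239.79

A$94,239.79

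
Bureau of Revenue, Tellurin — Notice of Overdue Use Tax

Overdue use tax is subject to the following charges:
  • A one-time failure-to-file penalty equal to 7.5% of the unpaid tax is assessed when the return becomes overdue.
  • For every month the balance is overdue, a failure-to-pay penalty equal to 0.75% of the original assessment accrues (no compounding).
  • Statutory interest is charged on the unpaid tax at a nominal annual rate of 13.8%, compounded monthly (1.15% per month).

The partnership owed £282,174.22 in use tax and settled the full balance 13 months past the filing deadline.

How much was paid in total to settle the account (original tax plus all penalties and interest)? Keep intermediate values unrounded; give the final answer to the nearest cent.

£376,071.43

Failure-to-file penalty: 7.5% × £282,174.22 = £21,163.07…
Failure-to-pay penalty = 0.75% × £282,174.22 × 13 mo = £27,511.99…
Interest: £282,174.22 × ((1 + 0.0115)^13 − 1) = £282,174.22 × 0.1602632… = £45,222.1543…
Total = £282,174.22 + £48,675.0530… + £45,222.1543… = £376,071.43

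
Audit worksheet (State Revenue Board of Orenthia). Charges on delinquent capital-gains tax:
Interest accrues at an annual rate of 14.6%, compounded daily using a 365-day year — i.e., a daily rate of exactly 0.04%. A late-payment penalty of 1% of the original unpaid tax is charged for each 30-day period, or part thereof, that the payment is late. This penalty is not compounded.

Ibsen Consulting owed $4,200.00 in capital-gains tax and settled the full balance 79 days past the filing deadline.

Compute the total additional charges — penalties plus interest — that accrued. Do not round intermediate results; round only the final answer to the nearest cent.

Penalty periods: ⌈79/30⌉ = 3; penalty = 3 × 1% × $4,200.00 = $126.00
Interest: $4,200.00 × ((1 + 0.0004)^79 − 1) = $4,200.00 × 0.03209806… = $134.8119…
Penalties + interest = $126.0000 + $134.8119… = $260.81

$260.81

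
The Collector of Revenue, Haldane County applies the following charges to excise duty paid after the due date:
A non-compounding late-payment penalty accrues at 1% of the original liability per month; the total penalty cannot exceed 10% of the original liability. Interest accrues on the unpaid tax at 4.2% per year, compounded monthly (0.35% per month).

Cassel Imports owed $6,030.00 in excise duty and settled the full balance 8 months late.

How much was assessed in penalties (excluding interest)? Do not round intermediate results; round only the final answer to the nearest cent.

Penalty: 8 × 1% × $6,030.00 = $482.40 (below the 10% cap of $603.00)

$482.40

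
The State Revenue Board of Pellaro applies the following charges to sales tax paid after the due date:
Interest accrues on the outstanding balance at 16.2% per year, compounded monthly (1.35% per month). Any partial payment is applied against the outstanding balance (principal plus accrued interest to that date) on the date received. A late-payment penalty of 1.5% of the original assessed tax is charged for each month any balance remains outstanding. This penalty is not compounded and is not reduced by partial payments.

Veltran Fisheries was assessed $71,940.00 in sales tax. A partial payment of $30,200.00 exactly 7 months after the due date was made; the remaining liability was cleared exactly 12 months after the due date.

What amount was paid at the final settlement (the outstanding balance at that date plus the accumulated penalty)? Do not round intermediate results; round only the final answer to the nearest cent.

$65,154.67

Balance at month 7: $71,940.0000 × (1 + 0.0135)^7 = $79,019.9417…
After $30,200.00 payment: $79,019.9417… − $30,200.00 = $48,819.9417…
Balance at month 12: $48,819.9417… × (1 + 0.0135)^5 = $52,205.4713…
Penalty: 12 × 1.5% × $71,940.00 = $12,949.20
Final settlement = outstanding balance + penalty = $52,205.4713… + $12,949.20 = $65,154.67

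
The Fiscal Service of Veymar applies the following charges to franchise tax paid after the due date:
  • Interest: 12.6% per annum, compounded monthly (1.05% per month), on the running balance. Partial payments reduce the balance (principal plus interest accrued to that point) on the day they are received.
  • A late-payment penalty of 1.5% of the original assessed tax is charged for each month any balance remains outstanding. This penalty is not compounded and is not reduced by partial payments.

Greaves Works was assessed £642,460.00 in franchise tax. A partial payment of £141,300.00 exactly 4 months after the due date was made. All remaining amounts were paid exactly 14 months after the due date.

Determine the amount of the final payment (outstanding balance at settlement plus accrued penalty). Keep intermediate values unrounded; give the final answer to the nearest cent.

£721,685.04

Balance at month 4: £642,460.0000 × (1 + 0.0105)^4 = £669,871.2900…
After £141,300.00 payment: £669,871.2900… − £141,300.00 = £528,571.2900…
Balance at month 14: £528,571.2900… × (1 + 0.0105)^10 = £586,768.4426…
Penalty: 14 × 1.5% × £642,460.00 = £134,916.60
Final settlement = outstanding balance + penalty = £586,768.4426… + £134,916.60 = £721,685.04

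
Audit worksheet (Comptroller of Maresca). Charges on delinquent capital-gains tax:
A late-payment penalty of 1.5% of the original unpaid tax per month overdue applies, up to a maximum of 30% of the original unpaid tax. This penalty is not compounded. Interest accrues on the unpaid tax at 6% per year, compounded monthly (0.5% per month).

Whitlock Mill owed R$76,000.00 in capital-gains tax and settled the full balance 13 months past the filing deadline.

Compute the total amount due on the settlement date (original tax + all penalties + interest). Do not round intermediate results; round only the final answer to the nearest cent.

R$95,910.95

Penalty: 13 × 1.5% × R$76,000.00 = R$14,820.00 (below the 30% cap of R$22,800.00)
Interest: R$76,000.00 × ((1 + 0.005)^13 − 1) = R$76,000.00 × 0.0669862… = R$5,090.9513…
Total = R$76,000.00 + R$14,820.0000 + R$5,090.9513… = R$95,910.95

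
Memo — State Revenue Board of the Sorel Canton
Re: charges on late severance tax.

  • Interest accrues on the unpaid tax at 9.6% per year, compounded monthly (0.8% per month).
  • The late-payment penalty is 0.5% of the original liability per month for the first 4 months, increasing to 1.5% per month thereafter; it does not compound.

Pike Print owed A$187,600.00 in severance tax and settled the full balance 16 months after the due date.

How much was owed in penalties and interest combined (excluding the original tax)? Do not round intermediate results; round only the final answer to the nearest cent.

A$63,028.78

Penalty, months 1–4: 4 × 0.5% × A$187,600.00 = A$3,752.00
Penalty, months 5–16: 12 × 1.5% × A$187,600.00 = A$33,768.00
Interest: A$187,600.00 × ((1 + 0.008)^16 − 1) = A$187,600.00 × 0.1359743… = A$25,508.7824…
Penalties + interest = A$37,520.0000 + A$25,508.7824… = A$63,028.78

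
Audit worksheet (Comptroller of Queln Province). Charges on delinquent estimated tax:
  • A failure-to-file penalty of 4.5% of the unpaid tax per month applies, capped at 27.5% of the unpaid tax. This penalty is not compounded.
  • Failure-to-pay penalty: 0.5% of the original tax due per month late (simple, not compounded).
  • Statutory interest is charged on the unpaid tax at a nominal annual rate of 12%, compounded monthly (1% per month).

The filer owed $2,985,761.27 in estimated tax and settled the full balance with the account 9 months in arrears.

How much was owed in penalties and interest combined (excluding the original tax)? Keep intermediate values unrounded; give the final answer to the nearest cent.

Failure-to-file: 9 × 4.5% × $2,985,761.27 = $1,209,233.31…, capped at 27.5% × $2,985,761.27 = $821,084.35…
Failure-to-pay penalty = 0.5% × $2,985,761.27 × 9 mo = $134,359.26…
Interest: $2,985,761.27 × ((1 + 0.01)^9 − 1) = $2,985,761.27 × 0.0936853… = $279,721.8588…
Penalties + interest = $955,443.6064 + $279,721.8588… = $1,235,165.47

$1,235,165.47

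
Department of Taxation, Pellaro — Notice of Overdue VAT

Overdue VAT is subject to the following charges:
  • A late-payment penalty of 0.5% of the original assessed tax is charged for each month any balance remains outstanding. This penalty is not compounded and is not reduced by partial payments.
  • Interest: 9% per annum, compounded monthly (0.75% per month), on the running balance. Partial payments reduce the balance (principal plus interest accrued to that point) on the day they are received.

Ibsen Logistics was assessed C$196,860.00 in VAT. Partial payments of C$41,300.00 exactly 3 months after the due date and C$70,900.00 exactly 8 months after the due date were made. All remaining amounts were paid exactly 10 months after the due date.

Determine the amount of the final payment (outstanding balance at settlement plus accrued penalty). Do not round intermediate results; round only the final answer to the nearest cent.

C$106,490.76

Balance at month 3: C$196,860.0000 × (1 + 0.0075)^3 = C$201,322.6532…
After C$41,300.00 payment: C$201,322.6532… − C$41,300.00 = C$160,022.6532…
Balance at month 8: C$160,022.6532… × (1 + 0.0075)^5 = C$166,114.1930…
After C$70,900.00 payment: C$166,114.1930… − C$70,900.00 = C$95,214.1930…
Balance at month 10: C$95,214.1930… × (1 + 0.0075)^2 = C$96,647.7617…
Penalty: 10 × 0.5% × C$196,860.00 = C$9,843.00
Final settlement = outstanding balance + penalty = C$96,647.7617… + C$9,843.00 = C$106,490.76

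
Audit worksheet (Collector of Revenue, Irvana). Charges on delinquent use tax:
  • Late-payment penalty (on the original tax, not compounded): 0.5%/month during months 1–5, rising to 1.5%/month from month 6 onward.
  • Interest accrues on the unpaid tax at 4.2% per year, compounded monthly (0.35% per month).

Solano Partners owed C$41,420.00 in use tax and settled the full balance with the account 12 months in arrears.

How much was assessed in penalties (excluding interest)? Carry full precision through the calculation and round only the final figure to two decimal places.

Penalty, months 1–5: 5 × 0.5% × C$41,420.00 = C$1,035.50
Penalty, months 6–12: 7 × 1.5% × C$41,420.00 = C$4,349.10
Total penalty = C$1,035.50 + C$4,349.10 = C$5,384.60

C$5,384.60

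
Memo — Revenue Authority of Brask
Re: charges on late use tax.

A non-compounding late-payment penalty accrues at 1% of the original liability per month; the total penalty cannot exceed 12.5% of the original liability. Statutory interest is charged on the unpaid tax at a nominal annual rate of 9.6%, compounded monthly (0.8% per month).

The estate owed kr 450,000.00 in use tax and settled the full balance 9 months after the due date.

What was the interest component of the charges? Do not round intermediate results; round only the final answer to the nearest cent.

kr 33,456.39

Interest: kr 450,000.00 × ((1 + 0.008)^9 − 1) = kr 450,000.00 × 0.0743475… = kr 33,456.3877…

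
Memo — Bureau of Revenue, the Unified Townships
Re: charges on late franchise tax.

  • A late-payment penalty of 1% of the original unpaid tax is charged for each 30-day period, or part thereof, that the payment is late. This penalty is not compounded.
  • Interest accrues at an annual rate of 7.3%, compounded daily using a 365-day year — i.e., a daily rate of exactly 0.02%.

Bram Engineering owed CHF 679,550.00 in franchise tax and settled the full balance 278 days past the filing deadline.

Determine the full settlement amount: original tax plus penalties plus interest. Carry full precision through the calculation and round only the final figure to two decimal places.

CHF 786,354.09

Penalty periods: ⌈278/30⌉ = 10; penalty = 10 × 1% × CHF 679,550.00 = CHF 67,955.00
Interest: CHF 679,550.00 × ((1 + 0.0002)^278 − 1) = CHF 679,550.00 × 0.05716885… = CHF 38,849.0935…
Total = CHF 679,550.00 + CHF 67,955.0000 + CHF 38,849.0935… = CHF 786,354.09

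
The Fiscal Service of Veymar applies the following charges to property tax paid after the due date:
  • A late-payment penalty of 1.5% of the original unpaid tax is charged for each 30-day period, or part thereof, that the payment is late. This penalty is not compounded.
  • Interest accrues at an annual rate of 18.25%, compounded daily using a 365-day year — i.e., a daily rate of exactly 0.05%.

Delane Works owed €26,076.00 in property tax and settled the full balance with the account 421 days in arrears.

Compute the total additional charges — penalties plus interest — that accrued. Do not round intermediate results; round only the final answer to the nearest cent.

€11,974.88

Penalty periods: ⌈421/30⌉ = 15; penalty = 15 × 1.5% × €26,076.00 = €5,867.10
Interest: €26,076.00 × ((1 + 0.0005)^421 − 1) = €26,076.00 × 0.23423012… = €6,107.7847…
Penalties + interest = €5,867.1000 + €6,107.7847… = €11,974.88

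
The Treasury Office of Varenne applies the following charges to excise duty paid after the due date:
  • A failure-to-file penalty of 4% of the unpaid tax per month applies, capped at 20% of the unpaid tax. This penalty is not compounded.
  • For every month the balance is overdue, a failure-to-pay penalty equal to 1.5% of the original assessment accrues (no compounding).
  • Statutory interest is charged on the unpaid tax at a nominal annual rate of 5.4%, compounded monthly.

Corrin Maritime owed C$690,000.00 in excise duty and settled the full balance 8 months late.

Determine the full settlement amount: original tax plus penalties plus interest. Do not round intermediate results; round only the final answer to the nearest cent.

Failure-to-file: 8 × 4% × C$690,000.00 = C$220,800.00, capped at 20% × C$690,000.00 = C$138,000.00
Failure-to-pay penalty = 1.5% × C$690,000.00 × 8 mo = C$82,800.00
Interest (5.4%/yr ÷ 12 = 0.45%/month): C$690,000.00 × ((1 + 0.0045)^8 − 1) = C$25,234.7709…
Total = C$690,000.00 + C$220,800.0000 + C$25,234.7709… = C$936,034.77

C$936,034.77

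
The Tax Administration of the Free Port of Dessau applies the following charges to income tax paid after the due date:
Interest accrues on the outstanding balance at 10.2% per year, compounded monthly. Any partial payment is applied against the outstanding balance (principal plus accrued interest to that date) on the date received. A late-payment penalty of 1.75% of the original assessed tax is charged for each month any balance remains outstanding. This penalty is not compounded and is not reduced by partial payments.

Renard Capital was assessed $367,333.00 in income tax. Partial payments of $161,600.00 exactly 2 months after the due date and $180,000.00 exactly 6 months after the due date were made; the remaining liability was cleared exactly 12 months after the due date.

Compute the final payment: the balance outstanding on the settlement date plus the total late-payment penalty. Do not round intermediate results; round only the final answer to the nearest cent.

$118,492.32

Monthly rate = 10.2% ÷ 12 = 0.85%
Balance at month 2: $367,333.0000 × (1 + 0.0085)^2 = $373,604.2008…
After $161,600.00 payment: $373,604.2008… − $161,600.00 = $212,004.2008…
Balance at month 6: $212,004.2008… × (1 + 0.0085)^4 = $219,304.7694…
After $180,000.00 payment: $219,304.7694… − $180,000.00 = $39,304.7694…
Balance at month 12: $39,304.7694… × (1 + 0.0085)^6 = $41,352.3950…
Penalty: 12 × 1.75% × $367,333.00 = $77,139.93
Final settlement = outstanding balance + penalty = $41,352.3950… + $77,139.93 = $118,492.32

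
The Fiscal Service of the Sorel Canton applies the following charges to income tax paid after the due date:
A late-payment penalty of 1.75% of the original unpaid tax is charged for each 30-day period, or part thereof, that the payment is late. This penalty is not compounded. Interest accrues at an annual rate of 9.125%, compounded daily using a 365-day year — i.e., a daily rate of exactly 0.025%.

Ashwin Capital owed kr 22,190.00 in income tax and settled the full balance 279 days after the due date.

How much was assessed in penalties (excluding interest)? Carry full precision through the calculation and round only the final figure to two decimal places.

Penalty periods: ⌈279/30⌉ = 10; penalty = 10 × 1.75% × kr 22,190.00 = kr 3,883.25

kr 3,883.25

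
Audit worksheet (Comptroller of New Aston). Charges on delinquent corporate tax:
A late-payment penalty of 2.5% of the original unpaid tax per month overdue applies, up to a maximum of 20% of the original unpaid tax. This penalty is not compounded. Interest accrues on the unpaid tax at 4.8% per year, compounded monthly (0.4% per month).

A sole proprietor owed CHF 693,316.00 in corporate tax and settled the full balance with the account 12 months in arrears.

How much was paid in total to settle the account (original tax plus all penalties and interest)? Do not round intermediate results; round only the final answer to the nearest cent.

CHF 866,000.36

Penalty (uncapped): 12 × 2.5% × CHF 693,316.00 = CHF 207,994.80; cap = 20% × CHF 693,316.00 = CHF 138,663.20 → penalty = CHF 138,663.20
Interest: CHF 693,316.00 × ((1 + 0.004)^12 − 1) = CHF 693,316.00 × 0.0490702… = CHF 34,021.1600…
Total = CHF 693,316.00 + CHF 138,663.2000 + CHF 34,021.1600… = CHF 866,000.36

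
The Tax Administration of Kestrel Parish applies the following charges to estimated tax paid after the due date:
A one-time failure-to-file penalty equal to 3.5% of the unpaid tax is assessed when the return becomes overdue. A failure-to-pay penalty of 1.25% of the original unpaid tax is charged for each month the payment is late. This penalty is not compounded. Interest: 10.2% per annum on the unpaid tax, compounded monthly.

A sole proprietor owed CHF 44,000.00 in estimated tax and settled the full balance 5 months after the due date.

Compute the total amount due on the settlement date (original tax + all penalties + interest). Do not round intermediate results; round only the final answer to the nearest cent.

Failure-to-file penalty: 3.5% × CHF 44,000.00 = CHF 1,540.00
Failure-to-pay penalty: 5 × 1.25% × CHF 44,000.00 = CHF 2,750.00
Interest (10.2%/yr ÷ 12 = 0.85%/month): CHF 44,000.00 × ((1 + 0.0085)^5 − 1) = CHF 1,902.0614…
Total = CHF 44,000.00 + CHF 4,290.0000 + CHF 1,902.0614… = CHF 50,192.06

CHF 50,192.06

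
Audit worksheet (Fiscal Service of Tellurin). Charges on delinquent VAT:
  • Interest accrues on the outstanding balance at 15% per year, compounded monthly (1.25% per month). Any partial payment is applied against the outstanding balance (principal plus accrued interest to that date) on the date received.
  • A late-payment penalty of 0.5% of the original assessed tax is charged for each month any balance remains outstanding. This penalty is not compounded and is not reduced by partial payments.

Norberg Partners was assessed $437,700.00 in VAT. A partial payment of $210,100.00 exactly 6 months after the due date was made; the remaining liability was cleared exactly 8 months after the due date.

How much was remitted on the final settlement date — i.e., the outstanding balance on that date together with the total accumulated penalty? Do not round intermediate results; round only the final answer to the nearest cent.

Balance at month 6: $437,700.0000 × (1 + 0.0125)^6 = $471,570.6181…
After $210,100.00 payment: $471,570.6181… − $210,100.00 = $261,470.6181…
Balance at month 8: $261,470.6181… × (1 + 0.0125)^2 = $268,048.2384…
Penalty: 8 × 0.5% × $437,700.00 = $17,508.00
Final settlement = outstanding balance + penalty = $268,048.2384… + $17,508.00 = $285,556.24

$285,556.24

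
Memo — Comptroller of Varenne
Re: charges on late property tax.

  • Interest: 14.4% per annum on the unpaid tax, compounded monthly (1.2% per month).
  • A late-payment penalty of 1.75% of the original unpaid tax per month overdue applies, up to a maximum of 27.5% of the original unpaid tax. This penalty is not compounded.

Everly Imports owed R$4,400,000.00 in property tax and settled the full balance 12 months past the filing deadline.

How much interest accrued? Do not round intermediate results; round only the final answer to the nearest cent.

R$677,136.35

Interest: R$4,400,000.00 × ((1 + 0.012)^12 − 1) = R$4,400,000.00 × 0.1538946… = R$677,136.3464…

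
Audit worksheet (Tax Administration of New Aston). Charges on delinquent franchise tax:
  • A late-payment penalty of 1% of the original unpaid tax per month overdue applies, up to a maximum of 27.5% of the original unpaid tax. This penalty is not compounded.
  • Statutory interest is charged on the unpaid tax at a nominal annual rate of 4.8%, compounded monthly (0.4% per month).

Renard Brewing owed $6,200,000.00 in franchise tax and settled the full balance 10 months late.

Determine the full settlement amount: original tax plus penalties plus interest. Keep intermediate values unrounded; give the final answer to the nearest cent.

$7,072,511.95

Penalty: 10 × 1% × $6,200,000.00 = $620,000.00 (below the 27.5% cap of $1,705,000.00)
Interest: $6,200,000.00 × ((1 + 0.004)^10 − 1) = $6,200,000.00 × 0.0407277… = $252,511.9509…
Total = $6,200,000.00 + $620,000.0000 + $252,511.9509… = $7,072,511.95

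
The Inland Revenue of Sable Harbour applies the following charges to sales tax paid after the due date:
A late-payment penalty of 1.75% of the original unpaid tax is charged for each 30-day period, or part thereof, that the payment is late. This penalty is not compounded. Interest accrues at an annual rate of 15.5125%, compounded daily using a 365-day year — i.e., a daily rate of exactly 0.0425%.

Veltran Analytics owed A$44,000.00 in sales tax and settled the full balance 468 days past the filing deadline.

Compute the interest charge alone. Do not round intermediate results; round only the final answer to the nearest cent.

Interest: A$44,000.00 × ((1 + 0.000425)^468 − 1) = A$44,000.00 × 0.22000840… = A$9,680.3697…

A$9,680.37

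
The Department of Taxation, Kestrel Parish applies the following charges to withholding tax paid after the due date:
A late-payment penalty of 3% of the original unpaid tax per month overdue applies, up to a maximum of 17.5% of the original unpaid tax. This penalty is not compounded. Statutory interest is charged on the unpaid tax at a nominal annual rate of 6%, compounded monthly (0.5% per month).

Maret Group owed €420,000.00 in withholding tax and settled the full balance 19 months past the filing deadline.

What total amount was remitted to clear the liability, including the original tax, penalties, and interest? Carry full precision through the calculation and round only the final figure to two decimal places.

Penalty (uncapped): 19 × 3% × €420,000.00 = €239,400.00; cap = 17.5% × €420,000.00 = €73,500.00 → penalty = €73,500.00
Interest: €420,000.00 × ((1 + 0.005)^19 − 1) = €420,000.00 × 0.0993986… = €41,747.4054…
Total = €420,000.00 + €73,500.0000 + €41,747.4054… = €535,247.41

€535,247.41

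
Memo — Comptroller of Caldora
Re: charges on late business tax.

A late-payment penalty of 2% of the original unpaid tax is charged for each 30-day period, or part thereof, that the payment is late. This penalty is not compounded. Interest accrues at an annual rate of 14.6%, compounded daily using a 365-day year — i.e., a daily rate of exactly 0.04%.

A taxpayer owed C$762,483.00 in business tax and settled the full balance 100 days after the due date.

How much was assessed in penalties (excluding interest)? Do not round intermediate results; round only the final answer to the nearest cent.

Penalty periods: ⌈100/30⌉ = 4; penalty = 4 × 2% × C$762,483.00 = C$60,998.64

C$60,998.64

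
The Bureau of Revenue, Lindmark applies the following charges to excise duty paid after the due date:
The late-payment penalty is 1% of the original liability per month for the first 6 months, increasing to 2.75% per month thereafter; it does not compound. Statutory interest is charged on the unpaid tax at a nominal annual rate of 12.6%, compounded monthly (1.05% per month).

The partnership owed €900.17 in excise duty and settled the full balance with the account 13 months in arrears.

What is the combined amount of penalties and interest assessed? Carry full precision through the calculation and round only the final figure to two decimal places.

€358.21

Penalty, months 1–6: 6 × 1% × €900.17 = €54.01…
Penalty, months 7–13: 7 × 2.75% × €900.17 = €173.28…
Interest: €900.17 × ((1 + 0.0105)^13 − 1) = €900.17 × 0.1454394… = €130.9202…
Penalties + interest = €227.2929… + €130.9202… = €358.21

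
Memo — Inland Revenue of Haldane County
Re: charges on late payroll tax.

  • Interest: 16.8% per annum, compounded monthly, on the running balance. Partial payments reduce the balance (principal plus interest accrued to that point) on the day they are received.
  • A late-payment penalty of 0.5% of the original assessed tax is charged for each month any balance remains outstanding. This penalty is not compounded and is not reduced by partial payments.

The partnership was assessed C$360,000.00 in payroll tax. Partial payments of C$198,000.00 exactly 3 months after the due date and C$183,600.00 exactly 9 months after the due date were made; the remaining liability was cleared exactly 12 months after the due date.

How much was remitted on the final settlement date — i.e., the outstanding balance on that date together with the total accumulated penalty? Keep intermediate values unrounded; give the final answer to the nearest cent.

C$31,149.93

Monthly rate = 16.8% ÷ 12 = 1.4%
Balance at month 3: C$360,000.0000 × (1 + 0.014)^3 = C$375,332.6678…
After C$198,000.00 payment: C$375,332.6678… − C$198,000.00 = C$177,332.6678…
Balance at month 9: C$177,332.6678… × (1 + 0.014)^6 = C$192,759.8048…
After C$183,600.00 payment: C$192,759.8048… − C$183,600.00 = C$9,159.8048…
Balance at month 12: C$9,159.8048… × (1 + 0.014)^3 = C$9,549.9277…
Penalty: 12 × 0.5% × C$360,000.00 = C$21,600.00
Final settlement = outstanding balance + penalty = C$9,549.9277… + C$21,600.00 = C$31,149.93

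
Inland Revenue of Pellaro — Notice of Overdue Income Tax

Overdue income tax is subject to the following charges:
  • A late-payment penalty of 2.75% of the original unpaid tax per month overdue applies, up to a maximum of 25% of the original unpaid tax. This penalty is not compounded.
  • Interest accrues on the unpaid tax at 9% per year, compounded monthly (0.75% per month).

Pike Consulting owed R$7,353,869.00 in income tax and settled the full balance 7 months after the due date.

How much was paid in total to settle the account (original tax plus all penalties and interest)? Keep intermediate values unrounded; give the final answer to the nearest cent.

Penalty: 7 × 2.75% × R$7,353,869.00 = R$1,415,619.78… (below the 25% cap of R$1,838,467.25)
Interest: R$7,353,869.00 × ((1 + 0.0075)^7 − 1) = R$7,353,869.00 × 0.0536961… = R$394,874.2828…
Total = R$7,353,869.00 + R$1,415,619.7825 + R$394,874.2828… = R$9,164,363.07

R$9,164,363.07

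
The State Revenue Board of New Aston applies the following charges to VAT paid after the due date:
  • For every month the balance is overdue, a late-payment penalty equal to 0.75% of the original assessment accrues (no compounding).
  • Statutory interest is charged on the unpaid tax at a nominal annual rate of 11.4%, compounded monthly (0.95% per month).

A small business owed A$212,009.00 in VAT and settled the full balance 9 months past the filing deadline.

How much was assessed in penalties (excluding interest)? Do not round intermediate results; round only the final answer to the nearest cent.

Late-payment penalty: 9 × 0.75% × A$212,009.00 = A$14,310.61…

A$14,310.61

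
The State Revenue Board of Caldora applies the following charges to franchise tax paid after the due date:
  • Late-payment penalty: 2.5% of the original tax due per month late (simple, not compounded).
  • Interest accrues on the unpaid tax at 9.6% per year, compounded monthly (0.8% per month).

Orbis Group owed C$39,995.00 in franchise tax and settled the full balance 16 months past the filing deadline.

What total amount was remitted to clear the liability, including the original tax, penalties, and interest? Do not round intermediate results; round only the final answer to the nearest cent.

C$61,431.29

Late-payment penalty = 2.5% × C$39,995.00 × 16 mo = C$15,998.00
Interest: C$39,995.00 × ((1 + 0.008)^16 − 1) = C$39,995.00 × 0.1359743… = C$5,438.2929…
Total = C$39,995.00 + C$15,998.0000 + C$5,438.2929… = C$61,431.29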